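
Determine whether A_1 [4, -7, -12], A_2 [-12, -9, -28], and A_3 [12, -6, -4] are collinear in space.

A_1A_2 = (-16, -2, -16), A_1A_3 = (8, 1, 8).
Each component of A_1A_3 is -1/2 times the corresponding component of A_1A_2, so A_1A_3 = -1/2·A_1A_2 and the points are collinear.

Yes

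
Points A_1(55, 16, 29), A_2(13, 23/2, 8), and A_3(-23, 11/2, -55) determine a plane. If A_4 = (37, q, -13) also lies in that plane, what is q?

The plane through A_1, A_2, A_3 has equation (315/2)x − 1890y + 90z = -37935/2.
Substituting A_4: (-1890)q + (9315/2) = -37935/2, so q = 25/2.

25/2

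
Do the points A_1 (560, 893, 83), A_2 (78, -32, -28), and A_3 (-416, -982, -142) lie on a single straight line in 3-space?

No

A_1A_2 = (-482, -925, -111), A_1A_3 = (-976, -1875, -225).
Comparing components 3 and 1: (-111)(-976) − (-482)(-225) = -114 ≠ 0, so A_1A_2 and A_1A_3 are not parallel and the points are not collinear.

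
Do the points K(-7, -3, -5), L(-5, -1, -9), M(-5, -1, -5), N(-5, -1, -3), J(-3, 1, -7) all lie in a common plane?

Yes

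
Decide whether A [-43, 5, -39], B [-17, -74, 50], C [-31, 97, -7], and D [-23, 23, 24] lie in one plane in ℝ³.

No

A normal to the plane through A, B, C is n = AB × AC = (-10716, 236, 3340).
The plane has equation n·P = 331708. For D: n·D = 332056.
332056 ≠ 331708, so D is off the plane.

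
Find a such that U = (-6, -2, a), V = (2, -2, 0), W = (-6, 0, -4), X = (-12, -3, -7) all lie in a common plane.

-4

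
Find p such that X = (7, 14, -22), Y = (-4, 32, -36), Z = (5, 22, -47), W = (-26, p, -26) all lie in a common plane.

Coplanarity ⇔ det[XY; XZ; XW] = 0.
Expanding, this is linear in p: (-247)p + (14820) = 0.
So p = 60.

60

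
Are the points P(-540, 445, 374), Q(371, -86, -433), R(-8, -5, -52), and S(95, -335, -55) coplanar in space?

The four points are coplanar iff the 3×3 determinant with rows PQ, PR, PS is zero.
Rows: (911, -531, -807), (532, -450, -426), (635, -780, -429).
Expanding along the first row: (911)(-139230) − (-531)(42282) + (-807)(-129210) = -114318.
Nonzero ⇒ not coplanar.

No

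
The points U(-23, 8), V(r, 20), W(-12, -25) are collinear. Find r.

Collinearity: (V − U) must be parallel to (W − U) = (11, -33).
Cross-multiplying the components: (r − (-23))·(-33) = (12)·(11).
Solving gives r = -27.

-27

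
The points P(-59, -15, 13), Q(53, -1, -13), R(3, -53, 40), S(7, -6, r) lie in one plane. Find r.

-3

Normal to plane PQR: n = (-610, -4636, -5124); plane equation n·X = 38918.
Requiring n·S = 38918: (-5124)r + (23546) = 38918.
So r = -3.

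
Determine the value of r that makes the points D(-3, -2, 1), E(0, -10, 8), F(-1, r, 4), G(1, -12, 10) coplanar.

-4

Normal to plane DEG: n = (-2, 1, 2); plane equation n·P = 6.
Requiring n·F = 6: (1)r + (10) = 6.
So r = -4.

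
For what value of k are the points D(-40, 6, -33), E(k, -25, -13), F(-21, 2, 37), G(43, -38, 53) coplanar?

The points are coplanar iff DE · (DF × DG) = 0.
Expanding, this is linear in k: (2736)k + (-30096) = 0.
So k = 11.

11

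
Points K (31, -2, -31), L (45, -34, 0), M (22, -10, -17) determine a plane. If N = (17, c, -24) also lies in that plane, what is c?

The plane through K, L, M has equation −200x − 475y − 400z = 7150.
Substituting N: (-475)c + (6200) = 7150, so c = -2.

-2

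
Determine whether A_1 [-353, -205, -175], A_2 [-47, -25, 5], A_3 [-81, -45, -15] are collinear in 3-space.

Yes

A_1A_2 = (306, 180, 180), A_1A_3 = (272, 160, 160).
A_1A_2 × A_1A_3 = (0, 0, 0).
The cross product vanishes, so the three points are collinear.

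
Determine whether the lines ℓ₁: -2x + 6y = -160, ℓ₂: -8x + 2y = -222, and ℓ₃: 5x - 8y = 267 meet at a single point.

Intersecting ℓ₁ and ℓ₂: solving the 2×2 system gives (x, y) = (23, -19).
Substitute into ℓ₃: (5)(23) + (-8)(-19) = 267.
This equals 267, so (23, -19) lies on all three lines and they are concurrent.

Yes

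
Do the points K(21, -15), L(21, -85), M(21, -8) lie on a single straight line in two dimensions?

Yes

KL = (0, -70), KM = (0, 7).
det[KL; KM] = (0)(7) − (-70)(0) = 0.
The determinant is zero, so the points are collinear.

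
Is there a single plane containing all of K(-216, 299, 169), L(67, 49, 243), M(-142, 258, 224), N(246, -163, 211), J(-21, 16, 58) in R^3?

Yes

The plane through K, L, M has normal n = KL × KM = (-10716, -10089, 6897) and equation n·P = 463638.
Checking the remaining points: n·N = 463638, n·J = 463638.
All equal 463638, so all 5 points lie in one plane.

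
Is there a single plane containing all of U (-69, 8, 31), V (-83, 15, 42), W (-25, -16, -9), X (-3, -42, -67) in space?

The four points are coplanar iff the 3×3 determinant with rows UV, UW, UX is zero.
Rows: (-14, 7, 11), (44, -24, -40), (66, -50, -98).
Expanding along the first row: (-14)(352) − (7)(-1672) + (11)(-616) = 0.
Zero determinant ⇒ coplanar.

Yes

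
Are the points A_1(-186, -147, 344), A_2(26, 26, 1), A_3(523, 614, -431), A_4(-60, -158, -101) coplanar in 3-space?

No

The four points are coplanar iff the 3×3 determinant with rows A_1A_2, A_1A_3, A_1A_4 is zero.
Rows: (212, 173, -343), (709, 761, -775), (126, -11, -445).
Expanding along the first row: (212)(-347170) − (173)(-217855) + (-343)(-103685) = -347170.
Nonzero ⇒ not coplanar.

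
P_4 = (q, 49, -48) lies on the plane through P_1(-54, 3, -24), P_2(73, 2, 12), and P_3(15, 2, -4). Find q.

20

A normal to the plane is n = P_1P_2 × P_1P_3 = (16, -56, -58).
P_4 lies in the plane iff n · P_1P_4 = 0.
This gives (16)q + (-320) = 0, so q = 20.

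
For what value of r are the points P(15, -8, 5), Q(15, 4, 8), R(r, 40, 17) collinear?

Direction PQ = (0, 12, 3). From the y-coordinate of R, the parameter along the line is τ = (40 − (-8))/12 = 4.
Then r = 15 + 4·(0) = 15.

15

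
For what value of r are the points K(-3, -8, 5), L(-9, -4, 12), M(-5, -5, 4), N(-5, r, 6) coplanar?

-6

The points are coplanar iff KL · (KM × KN) = 0.
Expanding, this is linear in r: (-20)r + (-120) = 0.
So r = -6.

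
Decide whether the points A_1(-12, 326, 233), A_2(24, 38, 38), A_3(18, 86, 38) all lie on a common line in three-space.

No

A_1A_2 = (36, -288, -195), A_1A_3 = (30, -240, -195).
Comparing components 2 and 3: (-288)(-195) − (-195)(-240) = 9360 ≠ 0, so A_1A_2 and A_1A_3 are not parallel and the points are not collinear.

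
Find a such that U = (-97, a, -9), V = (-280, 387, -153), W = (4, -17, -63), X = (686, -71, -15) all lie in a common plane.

-342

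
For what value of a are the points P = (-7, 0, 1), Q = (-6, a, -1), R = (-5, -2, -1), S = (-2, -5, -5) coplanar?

-1

The points are coplanar iff PQ · (PR × PS) = 0.
Expanding, this is linear in a: (2)a + (2) = 0.
So a = -1.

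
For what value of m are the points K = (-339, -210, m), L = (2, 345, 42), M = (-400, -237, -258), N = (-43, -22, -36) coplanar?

Coplanarity ⇔ det[KL; KM; KN] = 0.
Expanding, this is linear in m: (-121344)m + (-26877696) = 0.
So m = -443/2.

-443/2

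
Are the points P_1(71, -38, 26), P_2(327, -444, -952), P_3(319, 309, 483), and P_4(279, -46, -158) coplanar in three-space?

Yes

A normal to the plane through P_1, P_2, P_3 is n = P_1P_2 × P_1P_3 = (153824, -359536, 189520).
The plane has equation n·P = 29511392. For P_4: n·P_4 = 29511392.
Equal, so P_4 lies in the plane and all four are coplanar.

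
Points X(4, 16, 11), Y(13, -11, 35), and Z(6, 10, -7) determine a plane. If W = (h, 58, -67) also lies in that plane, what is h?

A normal to the plane is n = XY × XZ = (630, 210, 0).
W lies in the plane iff n · XW = 0.
This gives (630)h + (6300) = 0, so h = -10.

-10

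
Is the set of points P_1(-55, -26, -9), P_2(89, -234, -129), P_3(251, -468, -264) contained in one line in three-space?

Yes

P_1P_2 = (144, -208, -120), P_1P_3 = (306, -442, -255).
Each component of P_1P_3 is 17/8 times the corresponding component of P_1P_2, so P_1P_3 = 17/8·P_1P_2 and the points are collinear.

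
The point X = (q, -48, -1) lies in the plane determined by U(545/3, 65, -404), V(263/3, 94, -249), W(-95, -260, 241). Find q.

A normal to the plane is n = UV × UW = (69080, 53240/3, 115720/3).
X lies in the plane iff n · UX = 0.
This gives (69080)q + (2970440/3) = 0, so q = -43/3.

-43/3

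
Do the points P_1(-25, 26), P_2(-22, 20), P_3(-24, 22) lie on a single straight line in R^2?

P_1P_2 = (3, -6), P_1P_3 = (1, -4).
If collinear, P_1P_3 would be a scalar multiple of P_1P_2. But (3)·(-4) ≠ (-6)·(1) (difference -6), so they are not parallel; the points are not collinear.

No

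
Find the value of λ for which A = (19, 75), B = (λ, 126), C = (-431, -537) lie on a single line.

The three points are collinear iff det[AB; AC] = 0.
This determinant is linear in λ: (-612)λ + (34578) = 0, so λ = 113/2.

113/2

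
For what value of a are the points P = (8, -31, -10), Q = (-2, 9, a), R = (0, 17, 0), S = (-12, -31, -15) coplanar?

Normal to plane PRS: n = (-240, -240, 960); plane equation n·X = -4080.
Requiring n·Q = -4080: (960)a + (-1680) = -4080.
So a = -5/2.

-5/2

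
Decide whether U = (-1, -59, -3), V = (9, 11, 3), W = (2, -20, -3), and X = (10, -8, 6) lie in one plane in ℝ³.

No

With U as base: UV = (10, 70, 6), UW = (3, 39, 0), UX = (11, 51, 9).
UW × UX = (351, -27, -276).
UV · (UW × UX) = -36.
Since -36 ≠ 0, the four points are not coplanar.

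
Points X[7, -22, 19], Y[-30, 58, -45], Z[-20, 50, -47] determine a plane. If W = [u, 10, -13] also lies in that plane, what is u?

-3

The plane through X, Y, Z has equation −672x − 714y − 504z = 1428.
Substituting W: (-672)u + (-588) = 1428, so u = -3.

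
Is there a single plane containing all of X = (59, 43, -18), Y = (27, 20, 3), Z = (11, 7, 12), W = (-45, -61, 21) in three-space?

Yes

With X as base: XY = (-32, -23, 21), XZ = (-48, -36, 30), XW = (-104, -104, 39).
XZ × XW = (1716, -1248, 1248).
XY · (XZ × XW) = 0.
The scalar triple product vanishes, so the four points are coplanar.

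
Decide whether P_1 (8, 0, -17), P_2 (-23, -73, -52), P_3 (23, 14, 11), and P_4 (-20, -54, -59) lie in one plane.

No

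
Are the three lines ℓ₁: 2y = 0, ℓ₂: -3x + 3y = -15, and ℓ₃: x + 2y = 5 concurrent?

Intersecting ℓ₁ and ℓ₂: solving the 2×2 system gives (x, y) = (5, 0).
Substitute into ℓ₃: (1)(5) + (2)(0) = 5.
This equals 5, so (5, 0) lies on all three lines and they are concurrent.

Yes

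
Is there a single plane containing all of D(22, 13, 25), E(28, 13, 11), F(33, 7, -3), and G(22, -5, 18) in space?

The four points are coplanar iff the 3×3 determinant with rows DE, DF, DG is zero.
Rows: (6, 0, -14), (11, -6, -28), (0, -18, -7).
Expanding along the first row: (6)(-462) − (0)(-77) + (-14)(-198) = 0.
Zero determinant ⇒ coplanar.

Yes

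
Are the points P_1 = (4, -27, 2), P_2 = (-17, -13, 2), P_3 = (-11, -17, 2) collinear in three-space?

Yes

P_1P_2 = (-21, 14, 0), P_1P_3 = (-15, 10, 0).
Each component of P_1P_3 is 5/7 times the corresponding component of P_1P_2, so P_1P_3 = 5/7·P_1P_2 and the points are collinear.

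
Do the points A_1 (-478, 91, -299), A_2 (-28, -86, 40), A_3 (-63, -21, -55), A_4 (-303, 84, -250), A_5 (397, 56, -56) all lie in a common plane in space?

No

The plane through A_1, A_2, A_3 has normal n = A_1A_2 × A_1A_3 = (-5220, 30885, 23055) and equation n·P = -1587750.
Checking the remaining points: n·A_4 = -1587750, n·A_5 = -1633860.
Since n·A_5 = -1633860 ≠ -1587750, A_5 is off the plane and the points are not all coplanar.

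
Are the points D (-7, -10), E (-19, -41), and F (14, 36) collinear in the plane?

No

DE = (-12, -31), DF = (21, 46).
If collinear, DF would be a scalar multiple of DE. But (-12)·(46) ≠ (-31)·(21) (difference 99), so they are not parallel; the points are not collinear.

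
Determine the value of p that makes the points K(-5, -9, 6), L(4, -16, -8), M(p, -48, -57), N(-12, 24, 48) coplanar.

23

Coplanarity ⇔ det[KL; KM; KN] = 0.
Expanding, this is linear in p: (-168)p + (3864) = 0.
So p = 23.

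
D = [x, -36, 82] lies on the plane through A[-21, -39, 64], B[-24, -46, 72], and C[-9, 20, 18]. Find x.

A normal to the plane is n = AB × AC = (-150, -42, -93).
D lies in the plane iff n · AD = 0.
This gives (-150)x + (-4950) = 0, so x = -33.

-33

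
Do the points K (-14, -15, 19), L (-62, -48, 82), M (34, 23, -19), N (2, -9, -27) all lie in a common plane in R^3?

With K as base: KL = (-48, -33, 63), KM = (48, 38, -38), KN = (16, 6, -46).
KM × KN = (-1520, 1600, -320).
KL · (KM × KN) = 0.
The scalar triple product vanishes, so the four points are coplanar.

Yes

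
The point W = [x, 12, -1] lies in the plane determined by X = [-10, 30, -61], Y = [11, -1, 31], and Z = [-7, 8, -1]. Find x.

17

Coplanarity requires XY · (XZ × XW) = 0.
XY = (21, -31, 92), XZ = (3, -22, 60); the triple product is linear in x with coefficient 164 and constant term -2788.
Setting it to zero: x = 17.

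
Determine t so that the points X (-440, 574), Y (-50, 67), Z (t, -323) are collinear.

250

Collinearity: (Z − X) must be parallel to (Y − X) = (390, -507).
Cross-multiplying the components: (t − (-440))·(-507) = (-897)·(390).
Solving gives t = 250.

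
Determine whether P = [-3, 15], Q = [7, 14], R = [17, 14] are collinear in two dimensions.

No

PQ = (10, -1), PR = (20, -1).
det[PQ; PR] = (10)(-1) − (-1)(20) = 10.
The determinant is nonzero, so they are not collinear.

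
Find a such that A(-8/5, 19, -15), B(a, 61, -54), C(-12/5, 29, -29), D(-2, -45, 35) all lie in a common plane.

Normal to plane ACD: n = (-396, 228/5, 276/5); plane equation n·P = 672.
Requiring n·B = 672: (-396)a + (-996/5) = 672.
So a = -11/5.

-11/5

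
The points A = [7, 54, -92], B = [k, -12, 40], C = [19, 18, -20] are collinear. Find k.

Direction AC = (12, -36, 72). From the y-coordinate of B, the parameter along the line is τ = (-12 − 54)/(-36) = 11/6.
Then k = 7 + 11/6·(12) = 29.

29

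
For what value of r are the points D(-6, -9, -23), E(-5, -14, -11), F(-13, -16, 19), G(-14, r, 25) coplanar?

-17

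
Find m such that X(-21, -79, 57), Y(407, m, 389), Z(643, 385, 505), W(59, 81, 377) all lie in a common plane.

237

Coplanarity ⇔ det[XY; XZ; XW] = 0.
Expanding, this is linear in m: (-176640)m + (41863680) = 0.
So m = 237.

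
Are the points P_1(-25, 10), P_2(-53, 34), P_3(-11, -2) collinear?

P_1P_2 = (-28, 24), P_1P_3 = (14, -12).
Twice the signed area of △P_1P_2P_3 is (-28)(-12) − (24)(14) = 0.
The triangle is degenerate (zero area), so the points are collinear.

Yes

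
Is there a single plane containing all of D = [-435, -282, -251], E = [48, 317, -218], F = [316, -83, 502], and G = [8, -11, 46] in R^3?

Yes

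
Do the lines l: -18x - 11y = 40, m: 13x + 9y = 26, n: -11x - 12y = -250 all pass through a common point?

The three lines meet at one point iff the augmented coefficient matrix [aᵢ bᵢ cᵢ] has rank < 3, i.e. its determinant vanishes.
Here the determinant is 0.
It vanishes, so the lines are concurrent at (-34, 52).

Yes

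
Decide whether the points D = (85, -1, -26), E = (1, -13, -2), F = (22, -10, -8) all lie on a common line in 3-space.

Yes

DE = (-84, -12, 24), DF = (-63, -9, 18).
DE × DF = (0, 0, 0).
The cross product vanishes, so the three points are collinear.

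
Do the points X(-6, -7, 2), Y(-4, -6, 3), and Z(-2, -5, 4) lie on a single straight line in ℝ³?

Yes

XY = (2, 1, 1), XZ = (4, 2, 2).
XY × XZ = (0, 0, 0).
The cross product vanishes, so the three points are collinear.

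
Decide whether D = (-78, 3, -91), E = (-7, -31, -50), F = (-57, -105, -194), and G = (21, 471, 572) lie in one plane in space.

With D as base: DE = (71, -34, 41), DF = (21, -108, -103), DG = (99, 468, 663).
DF × DG = (-23400, -24120, 20520).
DE · (DF × DG) = 0.
The scalar triple product vanishes, so the four points are coplanar.

Yes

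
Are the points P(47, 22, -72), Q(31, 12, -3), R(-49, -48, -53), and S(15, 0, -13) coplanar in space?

With P as base: PQ = (-16, -10, 69), PR = (-96, -70, 19), PS = (-32, -22, 59).
PR × PS = (-3712, 5056, -128).
PQ · (PR × PS) = 0.
The scalar triple product vanishes, so the four points are coplanar.

Yes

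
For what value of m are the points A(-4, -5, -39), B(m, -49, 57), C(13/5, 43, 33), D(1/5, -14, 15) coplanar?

3

Normal to plane ACD: n = (3240, -54, -261); plane equation n·P = -2511.
Requiring n·B = -2511: (3240)m + (-12231) = -2511.
So m = 3.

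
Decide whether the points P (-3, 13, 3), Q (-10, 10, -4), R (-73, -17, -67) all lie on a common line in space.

Yes

PQ = (-7, -3, -7), PR = (-70, -30, -70).
PQ × PR = (0, 0, 0).
The cross product vanishes, so the three points are collinear.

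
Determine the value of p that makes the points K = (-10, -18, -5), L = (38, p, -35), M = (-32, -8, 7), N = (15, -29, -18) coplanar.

-42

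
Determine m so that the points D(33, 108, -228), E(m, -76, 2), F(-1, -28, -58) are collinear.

-13

Direction DF = (-34, -136, 170). From the y-coordinate of E, the parameter along the line is τ = (-76 − 108)/(-136) = 23/17.
Then m = 33 + 23/17·(-34) = -13.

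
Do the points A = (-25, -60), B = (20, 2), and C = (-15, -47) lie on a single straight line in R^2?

No

AB = (45, 62), AC = (10, 13).
det[AB; AC] = (45)(13) − (62)(10) = -35.
The determinant is nonzero, so they are not collinear.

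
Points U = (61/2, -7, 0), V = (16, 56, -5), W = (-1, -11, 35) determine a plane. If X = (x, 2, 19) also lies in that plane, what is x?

Coplanarity requires UV · (UW × UX) = 0.
UV = (-29/2, 63, -5), UW = (-63/2, -4, 35); the triple product is linear in x with coefficient 2185 and constant term -21850.
Setting it to zero: x = 10.

10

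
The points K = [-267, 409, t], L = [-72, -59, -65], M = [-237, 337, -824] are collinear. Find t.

Collinearity requires KL × KM = 0; each component is linear in t.
The x-component gives (396)t + (380952) = 0, so t = -962.
The remaining components then also vanish.

-962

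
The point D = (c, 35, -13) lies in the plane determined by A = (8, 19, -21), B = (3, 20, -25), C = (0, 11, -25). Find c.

24

The plane through A, B, C has equation −36x + 12y + 48z = -1068.
Substituting D: (-36)c + (-204) = -1068, so c = 24.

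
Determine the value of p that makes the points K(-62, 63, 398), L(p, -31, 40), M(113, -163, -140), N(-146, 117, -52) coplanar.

1

The points are coplanar iff KL · (KM × KN) = 0.
Expanding, this is linear in p: (130752)p + (-130752) = 0.
So p = 1.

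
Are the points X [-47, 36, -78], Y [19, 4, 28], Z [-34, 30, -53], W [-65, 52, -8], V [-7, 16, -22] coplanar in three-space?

The plane through X, Y, Z has normal n = XY × XZ = (-164, -272, 20) and equation n·P = -3644.
Checking the remaining points: n·W = -3644, n·V = -3644.
All equal -3644, so all 5 points lie in one plane.

Yes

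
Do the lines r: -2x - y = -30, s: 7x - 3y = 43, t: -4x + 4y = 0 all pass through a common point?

No

Intersecting r and s: solving the 2×2 system gives (x, y) = (133/13, 124/13).
Substitute into t: (-4)(133/13) + (4)(124/13) = -36/13.
But t requires 0 ≠ -36/13, so the three lines have no common point.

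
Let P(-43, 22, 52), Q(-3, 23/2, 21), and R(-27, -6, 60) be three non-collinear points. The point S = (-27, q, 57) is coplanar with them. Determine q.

A normal to the plane is n = PQ × PR = (-952, -816, -952).
S lies in the plane iff n · PS = 0.
This gives (-816)q + (-2040) = 0, so q = -5/2.

-5/2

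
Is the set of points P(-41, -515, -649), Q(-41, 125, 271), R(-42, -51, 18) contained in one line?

No

PQ = (0, 640, 920), PR = (-1, 464, 667).
PQ × PR = (0, -920, 640).
The cross product is nonzero, so the points do not lie on one line.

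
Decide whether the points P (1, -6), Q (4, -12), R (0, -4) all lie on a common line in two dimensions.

Yes

PQ = (3, -6), PR = (-1, 2).
Twice the signed area of △PQR is (3)(2) − (-6)(-1) = 0.
The triangle is degenerate (zero area), so the points are collinear.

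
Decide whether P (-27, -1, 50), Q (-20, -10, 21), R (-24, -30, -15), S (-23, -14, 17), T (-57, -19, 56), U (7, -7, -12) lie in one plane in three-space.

The plane through P, Q, R has normal n = PQ × PR = (-256, 368, -176) and equation n·X = -2256.
Checking the remaining points: n·S = -2256, n·T = -2256, n·U = -2256.
All equal -2256, so all 6 points lie in one plane.

Yes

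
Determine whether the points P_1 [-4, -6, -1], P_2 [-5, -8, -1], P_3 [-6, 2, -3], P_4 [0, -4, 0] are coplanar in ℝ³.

A normal to the plane through P_1, P_2, P_3 is n = P_1P_2 × P_1P_3 = (4, -2, -12).
The plane has equation n·P = 8. For P_4: n·P_4 = 8.
Equal, so P_4 lies in the plane and all four are coplanar.

Yes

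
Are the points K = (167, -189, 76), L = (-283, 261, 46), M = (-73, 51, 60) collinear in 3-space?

Yes

KL = (-450, 450, -30), KM = (-240, 240, -16).
Each component of KM is 8/15 times the corresponding component of KL, so KM = 8/15·KL and the points are collinear.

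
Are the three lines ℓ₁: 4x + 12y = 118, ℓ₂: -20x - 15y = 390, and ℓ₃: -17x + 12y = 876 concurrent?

The three lines meet at one point iff the augmented coefficient matrix [aᵢ bᵢ cᵢ] has rank < 3, i.e. its determinant vanishes.
Here the determinant is 990.
Nonzero, so no common point exists.

No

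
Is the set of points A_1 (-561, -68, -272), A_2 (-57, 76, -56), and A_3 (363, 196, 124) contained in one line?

A_1A_2 = (504, 144, 216), A_1A_3 = (924, 264, 396).
A_1A_2 × A_1A_3 = (0, 0, 0).
The cross product vanishes, so the three points are collinear.

Yes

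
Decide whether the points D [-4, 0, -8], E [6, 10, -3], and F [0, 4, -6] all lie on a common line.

DE = (10, 10, 5), DF = (4, 4, 2).
DE × DF = (0, 0, 0).
The cross product vanishes, so the three points are collinear.

Yes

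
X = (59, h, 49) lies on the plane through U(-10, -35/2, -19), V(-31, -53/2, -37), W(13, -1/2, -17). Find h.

The plane through U, V, W has equation 288x − 372y − 150z = 6480.
Substituting X: (-372)h + (9642) = 6480, so h = 17/2.

17/2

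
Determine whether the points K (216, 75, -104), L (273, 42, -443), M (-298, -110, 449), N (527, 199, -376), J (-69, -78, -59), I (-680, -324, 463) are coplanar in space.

The plane through K, L, M has normal n = KL × KM = (-80964, 142725, -27507) and equation n·P = -3923121.
Checking the remaining points: n·N = -3923121, n·J = -3923121, n·I = -3923121.
All equal -3923121, so all 6 points lie in one plane.

Yes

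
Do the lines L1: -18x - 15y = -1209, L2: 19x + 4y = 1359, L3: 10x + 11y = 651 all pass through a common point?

No

Intersecting L1 and L2: solving the 2×2 system gives (x, y) = (73, -7).
Substitute into L3: (10)(73) + (11)(-7) = 653.
But L3 requires 651 ≠ 653, so the three lines have no common point.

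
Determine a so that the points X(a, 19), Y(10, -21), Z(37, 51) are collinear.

25

Collinearity: (X − Y) must be parallel to (Z − Y) = (27, 72).
Cross-multiplying the components: (a − 10)·(72) = (40)·(27).
Solving gives a = 25.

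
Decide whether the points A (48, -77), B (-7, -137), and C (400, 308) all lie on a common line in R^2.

AB = (-55, -60), AC = (352, 385).
If collinear, AC would be a scalar multiple of AB. But (-55)·(385) ≠ (-60)·(352) (difference -55), so they are not parallel; the points are not collinear.

No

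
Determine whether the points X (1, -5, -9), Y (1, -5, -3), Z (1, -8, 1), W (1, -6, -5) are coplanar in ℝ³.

With X as base: XY = (0, 0, 6), XZ = (0, -3, 10), XW = (0, -1, 4).
XZ × XW = (-2, 0, 0).
XY · (XZ × XW) = 0.
The scalar triple product vanishes, so the four points are coplanar.

Yes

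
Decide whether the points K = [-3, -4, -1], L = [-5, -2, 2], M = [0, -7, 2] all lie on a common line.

KL = (-2, 2, 3), KM = (3, -3, 3).
KL × KM = (15, 15, 0).
The cross product is nonzero, so the points do not lie on one line.

No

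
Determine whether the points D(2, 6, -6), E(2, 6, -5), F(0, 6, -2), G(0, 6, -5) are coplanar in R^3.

Yes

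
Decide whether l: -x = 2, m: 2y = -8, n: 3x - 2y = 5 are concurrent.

Intersecting l and m: solving the 2×2 system gives (x, y) = (-2, -4).
Substitute into n: (3)(-2) + (-2)(-4) = 2.
But n requires 5 ≠ 2, so the three lines have no common point.

No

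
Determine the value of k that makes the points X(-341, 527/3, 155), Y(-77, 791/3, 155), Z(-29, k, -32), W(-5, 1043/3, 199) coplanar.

Coplanarity ⇔ det[XY; XZ; XW] = 0.
Expanding, this is linear in k: (11616)k + (-286528) = 0.
So k = 74/3.

74/3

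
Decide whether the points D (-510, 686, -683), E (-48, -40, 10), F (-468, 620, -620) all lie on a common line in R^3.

Yes

DE = (462, -726, 693), DF = (42, -66, 63).
Each component of DF is 1/11 times the corresponding component of DE, so DF = 1/11·DE and the points are collinear.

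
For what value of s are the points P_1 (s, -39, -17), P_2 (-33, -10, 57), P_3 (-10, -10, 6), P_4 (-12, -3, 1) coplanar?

18

The points are coplanar iff P_1P_2 · (P_1P_3 × P_1P_4) = 0.
Expanding, this is linear in s: (-357)s + (6426) = 0.
So s = 18.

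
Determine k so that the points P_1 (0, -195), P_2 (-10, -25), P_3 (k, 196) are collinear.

-23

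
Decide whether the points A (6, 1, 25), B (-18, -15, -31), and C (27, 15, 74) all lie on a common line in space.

AB = (-24, -16, -56), AC = (21, 14, 49).
AB × AC = (0, 0, 0).
The cross product vanishes, so the three points are collinear.

Yes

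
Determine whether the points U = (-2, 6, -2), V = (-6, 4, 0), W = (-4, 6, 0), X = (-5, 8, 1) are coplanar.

With U as base: UV = (-4, -2, 2), UW = (-2, 0, 2), UX = (-3, 2, 3).
UW × UX = (-4, 0, -4).
UV · (UW × UX) = 8.
Since 8 ≠ 0, the four points are not coplanar.

No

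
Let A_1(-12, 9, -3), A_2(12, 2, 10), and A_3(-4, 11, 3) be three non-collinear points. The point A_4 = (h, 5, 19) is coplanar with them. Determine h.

Coplanarity requires A_1A_2 · (A_1A_3 × A_1A_4) = 0.
A_1A_2 = (24, -7, 13), A_1A_3 = (8, 2, 6); the triple product is linear in h with coefficient -68 and constant term 1632.
Setting it to zero: h = 24.

24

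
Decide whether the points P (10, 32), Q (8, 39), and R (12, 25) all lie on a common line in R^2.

Yes

PQ = (-2, 7), PR = (2, -7).
Checking proportionality: PR = -1·PQ, so the vectors are parallel and the points are collinear.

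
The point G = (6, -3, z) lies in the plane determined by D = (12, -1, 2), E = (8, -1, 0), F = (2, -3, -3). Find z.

-1

Coplanarity requires DE · (DF × DG) = 0.
DE = (-4, 0, -2), DF = (-10, -2, -5); the triple product is linear in z with coefficient 8 and constant term 8.
Setting it to zero: z = -1.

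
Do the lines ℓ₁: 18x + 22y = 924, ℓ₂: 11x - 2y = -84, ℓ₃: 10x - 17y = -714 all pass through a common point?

Intersecting ℓ₁ and ℓ₂: solving the 2×2 system gives (x, y) = (0, 42).
Substitute into ℓ₃: (10)(0) + (-17)(42) = -714.
This equals -714, so (0, 42) lies on all three lines and they are concurrent.

Yes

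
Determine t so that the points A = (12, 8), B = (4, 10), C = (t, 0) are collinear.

The three points are collinear iff det[AB; AC] = 0.
This determinant is linear in t: (-2)t + (88) = 0, so t = 44.

44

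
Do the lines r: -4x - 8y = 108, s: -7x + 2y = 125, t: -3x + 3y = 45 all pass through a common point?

Yes

Intersecting r and s: solving the 2×2 system gives (x, y) = (-19, -4).
Substitute into t: (-3)(-19) + (3)(-4) = 45.
This equals 45, so (-19, -4) lies on all three lines and they are concurrent.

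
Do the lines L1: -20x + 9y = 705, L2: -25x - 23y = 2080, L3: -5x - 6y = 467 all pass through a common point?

No

Intersecting L1 and L2: solving the 2×2 system gives (x, y) = (-51, -35).
Substitute into L3: (-5)(-51) + (-6)(-35) = 465.
But L3 requires 467 ≠ 465, so the three lines have no common point.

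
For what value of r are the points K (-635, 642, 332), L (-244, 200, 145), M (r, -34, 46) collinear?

Collinearity requires KL × KM = 0; each component is linear in r.
The y-component gives (-187)r + (-6919) = 0, so r = -37.
The remaining components then also vanish.

-37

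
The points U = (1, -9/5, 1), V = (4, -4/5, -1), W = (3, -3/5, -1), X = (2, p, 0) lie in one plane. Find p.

-6/5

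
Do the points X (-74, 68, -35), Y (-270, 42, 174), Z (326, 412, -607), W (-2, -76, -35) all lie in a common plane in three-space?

Yes

With X as base: XY = (-196, -26, 209), XZ = (400, 344, -572), XW = (72, -144, 0).
XZ × XW = (-82368, -41184, -82368).
XY · (XZ × XW) = 0.
The scalar triple product vanishes, so the four points are coplanar.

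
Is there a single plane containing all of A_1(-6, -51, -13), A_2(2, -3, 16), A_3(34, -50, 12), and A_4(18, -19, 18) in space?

No

With A_1 as base: A_1A_2 = (8, 48, 29), A_1A_3 = (40, 1, 25), A_1A_4 = (24, 32, 31).
A_1A_3 × A_1A_4 = (-769, -640, 1256).
A_1A_2 · (A_1A_3 × A_1A_4) = -448.
Since -448 ≠ 0, the four points are not coplanar.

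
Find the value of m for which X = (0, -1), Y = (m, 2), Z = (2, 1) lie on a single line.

3

The three points are collinear iff det[XY; XZ] = 0.
This determinant is linear in m: (2)m + (-6) = 0, so m = 3.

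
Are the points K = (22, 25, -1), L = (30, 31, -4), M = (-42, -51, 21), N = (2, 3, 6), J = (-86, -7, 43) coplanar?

The plane through K, L, M has normal n = KL × KM = (-96, 16, -224) and equation n·P = -1488.
Checking the remaining points: n·N = -1488, n·J = -1488.
All equal -1488, so all 5 points lie in one plane.

Yes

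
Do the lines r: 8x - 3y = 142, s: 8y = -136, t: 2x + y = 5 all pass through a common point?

No

The three lines meet at one point iff the augmented coefficient matrix [aᵢ bᵢ cᵢ] has rank < 3, i.e. its determinant vanishes.
Here the determinant is -48.
Nonzero, so no common point exists.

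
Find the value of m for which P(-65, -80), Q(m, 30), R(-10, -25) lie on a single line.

The three points are collinear iff det[PQ; PR] = 0.
This determinant is linear in m: (55)m + (-2475) = 0, so m = 45.

45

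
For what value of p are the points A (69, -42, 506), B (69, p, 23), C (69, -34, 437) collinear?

Direction AC = (0, 8, -69). From the z-coordinate of B, the parameter along the line is τ = (23 − 506)/(-69) = 7.
Then p = (-42) + 7·(8) = 14.

14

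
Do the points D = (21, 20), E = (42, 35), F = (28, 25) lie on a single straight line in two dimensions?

DE = (21, 15), DF = (7, 5).
det[DE; DF] = (21)(5) − (15)(7) = 0.
The determinant is zero, so the points are collinear.

Yes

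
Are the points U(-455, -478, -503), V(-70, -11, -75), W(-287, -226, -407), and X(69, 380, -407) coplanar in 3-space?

With U as base: UV = (385, 467, 428), UW = (168, 252, 96), UX = (524, 858, 96).
UW × UX = (-58176, 34176, 12096).
UV · (UW × UX) = -1260480.
Since -1260480 ≠ 0, the four points are not coplanar.

No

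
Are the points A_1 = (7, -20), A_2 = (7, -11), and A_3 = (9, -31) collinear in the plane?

A_1A_2 = (0, 9), A_1A_3 = (2, -11).
det[A_1A_2; A_1A_3] = (0)(-11) − (9)(2) = -18.
The determinant is nonzero, so they are not collinear.

No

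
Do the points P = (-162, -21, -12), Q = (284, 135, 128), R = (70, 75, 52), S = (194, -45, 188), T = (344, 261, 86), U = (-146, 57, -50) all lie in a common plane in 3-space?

No

The plane through P, Q, R has normal n = PQ × PR = (-3456, 3936, 6624) and equation n·X = 397728.
Checking the remaining points: n·S = 397728, n·T = 408096, n·U = 397728.
Since n·T = 408096 ≠ 397728, T is off the plane and the points are not all coplanar.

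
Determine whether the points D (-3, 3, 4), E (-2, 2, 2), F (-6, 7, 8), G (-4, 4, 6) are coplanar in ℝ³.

The four points are coplanar iff the 3×3 determinant with rows DE, DF, DG is zero.
Rows: (1, -1, -2), (-3, 4, 4), (-1, 1, 2).
Expanding along the first row: (1)(4) − (-1)(-2) + (-2)(1) = 0.
Zero determinant ⇒ coplanar.

Yes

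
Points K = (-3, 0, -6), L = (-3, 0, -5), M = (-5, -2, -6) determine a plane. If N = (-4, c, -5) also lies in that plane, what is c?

-1

The plane through K, L, M has equation 2x − 2y = -6.
Substituting N: (-2)c + (-8) = -6, so c = -1.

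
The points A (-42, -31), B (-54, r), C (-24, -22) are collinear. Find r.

The three points are collinear iff det[AB; AC] = 0.
This determinant is linear in r: (-18)r + (-666) = 0, so r = -37.

-37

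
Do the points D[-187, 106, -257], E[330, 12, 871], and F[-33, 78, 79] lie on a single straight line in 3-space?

DE = (517, -94, 1128), DF = (154, -28, 336).
Each component of DF is 14/47 times the corresponding component of DE, so DF = 14/47·DE and the points are collinear.

Yes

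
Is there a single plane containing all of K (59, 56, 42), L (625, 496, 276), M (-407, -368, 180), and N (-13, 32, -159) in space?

Yes

The four points are coplanar iff the 3×3 determinant with rows KL, KM, KN is zero.
Rows: (566, 440, 234), (-466, -424, 138), (-72, -24, -201).
Expanding along the first row: (566)(88536) − (440)(103602) + (234)(-19344) = 0.
Zero determinant ⇒ coplanar.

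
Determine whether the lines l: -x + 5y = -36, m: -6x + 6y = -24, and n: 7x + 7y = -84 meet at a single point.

Intersecting l and m: solving the 2×2 system gives (x, y) = (-4, -8).
Substitute into n: (7)(-4) + (7)(-8) = -84.
This equals -84, so (-4, -8) lies on all three lines and they are concurrent.

Yes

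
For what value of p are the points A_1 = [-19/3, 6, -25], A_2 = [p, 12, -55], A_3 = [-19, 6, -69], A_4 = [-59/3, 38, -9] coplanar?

Normal to plane A_1A_3A_4: n = (1408, 2368/3, -1216/3); plane equation n·P = 5952.
Requiring n·A_2 = 5952: (1408)p + (95296/3) = 5952.
So p = -55/3.

-55/3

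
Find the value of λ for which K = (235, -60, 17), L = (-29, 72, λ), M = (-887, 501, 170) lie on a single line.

Collinearity requires KL × KM = 0; each component is linear in λ.
The x-component gives (-561)λ + (29733) = 0, so λ = 53.
The remaining components then also vanish.

53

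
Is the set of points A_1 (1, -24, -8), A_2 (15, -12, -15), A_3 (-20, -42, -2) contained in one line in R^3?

No

A_1A_2 = (14, 12, -7), A_1A_3 = (-21, -18, 6).
Comparing components 2 and 3: (12)(6) − (-7)(-18) = -54 ≠ 0, so A_1A_2 and A_1A_3 are not parallel and the points are not collinear.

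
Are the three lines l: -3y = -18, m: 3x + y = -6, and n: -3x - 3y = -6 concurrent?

Intersecting l and m: solving the 2×2 system gives (x, y) = (-4, 6).
Substitute into n: (-3)(-4) + (-3)(6) = -6.
This equals -6, so (-4, 6) lies on all three lines and they are concurrent.

Yes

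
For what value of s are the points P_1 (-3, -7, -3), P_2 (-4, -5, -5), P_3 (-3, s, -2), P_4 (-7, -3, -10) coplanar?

Normal to plane P_1P_2P_4: n = (-6, 1, 4); plane equation n·P = -1.
Requiring n·P_3 = -1: (1)s + (10) = -1.
So s = -11.

-11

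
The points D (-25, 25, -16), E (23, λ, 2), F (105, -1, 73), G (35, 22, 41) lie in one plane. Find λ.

7

Coplanarity ⇔ det[DE; DF; DG] = 0.
Expanding, this is linear in λ: (-2070)λ + (14490) = 0.
So λ = 7.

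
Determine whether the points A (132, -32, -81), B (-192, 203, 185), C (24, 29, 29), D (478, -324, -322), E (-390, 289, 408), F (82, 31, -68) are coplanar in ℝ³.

No

The plane through A, B, C has normal n = AB × AC = (9624, 6912, 5616) and equation n·P = 594288.
Checking the remaining points: n·D = 552432, n·E = 535536, n·F = 621552.
Since n·D = 552432 ≠ 594288, D is off the plane and the points are not all coplanar.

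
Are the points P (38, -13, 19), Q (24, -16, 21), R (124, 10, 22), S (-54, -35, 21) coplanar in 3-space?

With P as base: PQ = (-14, -3, 2), PR = (86, 23, 3), PS = (-92, -22, 2).
PR × PS = (112, -448, 224).
PQ · (PR × PS) = 224.
Since 224 ≠ 0, the four points are not coplanar.

No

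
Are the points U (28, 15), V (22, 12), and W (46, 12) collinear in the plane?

UV = (-6, -3), UW = (18, -3).
det[UV; UW] = (-6)(-3) − (-3)(18) = 72.
The determinant is nonzero, so they are not collinear.

No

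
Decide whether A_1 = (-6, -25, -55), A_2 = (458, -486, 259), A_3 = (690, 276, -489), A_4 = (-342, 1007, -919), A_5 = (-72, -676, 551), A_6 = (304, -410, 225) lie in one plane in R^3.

No

The plane through A_1, A_2, A_3 has normal n = A_1A_2 × A_1A_3 = (105560, 419920, 460520) and equation n·P = -36459960.
Checking the remaining points: n·A_4 = -36459960, n·A_5 = -37719720, n·A_6 = -36459960.
Since n·A_5 = -37719720 ≠ -36459960, A_5 is off the plane and the points are not all coplanar.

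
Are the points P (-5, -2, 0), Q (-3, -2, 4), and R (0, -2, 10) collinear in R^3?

Yes

PQ = (2, 0, 4), PR = (5, 0, 10).
Each component of PR is 5/2 times the corresponding component of PQ, so PR = 5/2·PQ and the points are collinear.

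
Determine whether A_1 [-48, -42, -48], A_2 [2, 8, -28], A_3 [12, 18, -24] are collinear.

A_1A_2 = (50, 50, 20), A_1A_3 = (60, 60, 24).
Each component of A_1A_3 is 6/5 times the corresponding component of A_1A_2, so A_1A_3 = 6/5·A_1A_2 and the points are collinear.

Yes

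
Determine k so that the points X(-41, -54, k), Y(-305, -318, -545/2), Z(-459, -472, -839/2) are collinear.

Collinearity requires XY × XZ = 0; each component is linear in k.
The x-component gives (-154)k + (-3157) = 0, so k = -41/2.
The remaining components then also vanish.

-41/2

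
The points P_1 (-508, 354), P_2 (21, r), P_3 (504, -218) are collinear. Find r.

The three points are collinear iff det[P_1P_2; P_1P_3] = 0.
This determinant is linear in r: (-1012)r + (55660) = 0, so r = 55.

55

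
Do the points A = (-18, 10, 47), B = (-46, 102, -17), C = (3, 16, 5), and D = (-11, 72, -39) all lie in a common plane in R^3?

Yes

A normal to the plane through A, B, C is n = AB × AC = (-3480, -2520, -2100).
The plane has equation n·P = -61260. For D: n·D = -61260.
Equal, so D lies in the plane and all four are coplanar.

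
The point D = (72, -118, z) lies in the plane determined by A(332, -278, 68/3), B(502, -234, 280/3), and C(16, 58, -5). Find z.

-29

Coplanarity requires AB · (AC × AD) = 0.
AB = (170, 44, 212/3), AC = (-316, 336, -83/3); the triple product is linear in z with coefficient 71024 and constant term 2059696.
Setting it to zero: z = -29.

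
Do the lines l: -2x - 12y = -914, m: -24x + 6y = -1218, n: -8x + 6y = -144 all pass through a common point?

No

Intersecting l and m: solving the 2×2 system gives (x, y) = (67, 65).
Substitute into n: (-8)(67) + (6)(65) = -146.
But n requires -144 ≠ -146, so the three lines have no common point.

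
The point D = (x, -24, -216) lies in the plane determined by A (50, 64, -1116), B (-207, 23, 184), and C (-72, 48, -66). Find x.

-426

The plane through A, B, C has equation −22250x + 111250y − 890z = 7000740.
Substituting D: (-22250)x + (-2477760) = 7000740, so x = -426.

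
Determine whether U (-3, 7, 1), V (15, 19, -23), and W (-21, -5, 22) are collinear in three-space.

UV = (18, 12, -24), UW = (-18, -12, 21).
Comparing components 2 and 3: (12)(21) − (-24)(-12) = -36 ≠ 0, so UV and UW are not parallel and the points are not collinear.

No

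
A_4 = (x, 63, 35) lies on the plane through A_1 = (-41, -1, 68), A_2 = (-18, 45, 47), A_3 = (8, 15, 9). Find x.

-6

Coplanarity requires A_1A_2 · (A_1A_3 × A_1A_4) = 0.
A_1A_2 = (23, 46, -21), A_1A_3 = (49, 16, -59); the triple product is linear in x with coefficient -2378 and constant term -14268.
Setting it to zero: x = -6.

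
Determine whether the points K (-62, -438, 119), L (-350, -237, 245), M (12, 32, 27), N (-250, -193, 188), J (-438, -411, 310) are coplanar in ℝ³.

No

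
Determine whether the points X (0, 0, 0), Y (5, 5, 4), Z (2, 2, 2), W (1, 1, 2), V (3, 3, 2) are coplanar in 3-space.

Yes

The plane through X, Y, Z has normal n = XY × XZ = (2, -2, 0) and equation n·P = 0.
Checking the remaining points: n·W = 0, n·V = 0.
All equal 0, so all 5 points lie in one plane.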